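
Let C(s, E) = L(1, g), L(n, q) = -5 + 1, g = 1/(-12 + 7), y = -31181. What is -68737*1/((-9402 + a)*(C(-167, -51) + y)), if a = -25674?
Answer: -68737/1093845060 ≈ -6.2840e-5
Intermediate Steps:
g = -1/5 (g = 1/(-5) = -1/5 ≈ -0.20000)
L(n, q) = -4
C(s, E) = -4
-68737*1/((-9402 + a)*(C(-167, -51) + y)) = -68737*1/((-9402 - 25674)*(-4 - 31181)) = -68737/((-31185*(-35076))) = -68737/1093845060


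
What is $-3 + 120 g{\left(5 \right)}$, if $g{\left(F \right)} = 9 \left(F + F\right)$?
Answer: $10797$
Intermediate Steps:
$g{\left(F \right)} = 18 F$ ($g{\left(F \right)} = 9 \cdot 2 F = 18 F$)
$-3 + 120 g{\left(5 \right)} = -3 + 120 \cdot 18 \cdot 5 = -3 + 120 \cdot 90 = -3 + 10800 = 10797$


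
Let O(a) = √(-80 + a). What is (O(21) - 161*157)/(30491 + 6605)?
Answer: -25277/37096 + I*√59/37096 ≈ -0.68139 + 0.00020706*I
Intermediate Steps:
(O(21) - 161*157)/(30491 + 6605) = (√(-80 + 21) - 161*157)/(30491 + 6605) = (√(-59) - 25277)/37096 = (I*√59 - 25277)*(1/37096) = (-25277 + I*√59)*(1/37096) = -25277/37096 + I*√59/37096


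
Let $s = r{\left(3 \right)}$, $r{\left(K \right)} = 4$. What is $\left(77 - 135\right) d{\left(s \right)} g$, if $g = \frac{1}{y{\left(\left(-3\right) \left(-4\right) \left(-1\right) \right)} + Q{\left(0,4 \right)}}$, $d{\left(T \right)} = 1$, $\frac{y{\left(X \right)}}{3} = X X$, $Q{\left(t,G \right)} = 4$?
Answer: $- \frac{29}{218} \approx -0.13303$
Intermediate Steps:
$y{\left(X \right)} = 3 X^{2}$ ($y{\left(X \right)} = 3 X X = 3 X^{2}$)
$s = 4$
$g = \frac{1}{436}$ ($g = \frac{1}{3 \left(\left(-3\right) \left(-4\right) \left(-1\right)\right)^{2} + 4} = \frac{1}{3 \left(12 \left(-1\right)\right)^{2} + 4} = \frac{1}{3 \left(-12\right)^{2} + 4} = \frac{1}{3 \cdot 144 + 4} = \frac{1}{432 + 4} = \frac{1}{436} \approx 0.0022936$)
$\left(77 - 135\right) d{\left(s \right)} g = \left(77 - 135\right) 1 \cdot \frac{1}{436} = \left(-58\right) \frac{1}{436} = - \frac{29}{218}$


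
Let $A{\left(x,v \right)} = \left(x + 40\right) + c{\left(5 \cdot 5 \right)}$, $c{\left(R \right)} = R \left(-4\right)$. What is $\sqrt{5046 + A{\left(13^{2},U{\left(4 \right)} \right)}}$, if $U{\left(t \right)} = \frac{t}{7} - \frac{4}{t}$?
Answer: $\sqrt{5155} \approx 71.798$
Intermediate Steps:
$c{\left(R \right)} = - 4 R$
$U{\left(t \right)} = - \frac{4}{t} + \frac{t}{7}$ ($U{\left(t \right)} = t \frac{1}{7} - \frac{4}{t} = \frac{t}{7} - \frac{4}{t} = - \frac{4}{t} + \frac{t}{7}$)
$A{\left(x,v \right)} = -60 + x$ ($A{\left(x,v \right)} = \left(x + 40\right) - 4 \cdot 5 \cdot 5 = \left(40 + x\right) - 100 = -60 + x$)
$\sqrt{5046 + A{\left(13^{2},U{\left(4 \right)} \right)}} = \sqrt{5046 - \left(60 - 13^{2}\right)} = \sqrt{5046 + \left(-60 + 169\right)} = \sqrt{5046 + 109} = \sqrt{5155}$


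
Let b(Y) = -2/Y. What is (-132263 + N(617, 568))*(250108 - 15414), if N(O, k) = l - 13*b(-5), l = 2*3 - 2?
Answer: -155208070774/5 ≈ -3.1042e+10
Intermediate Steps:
l = 4 (l = 6 - 2 = 4)
N(O, k) = -6/5 (N(O, k) = 4 - (-26)/(-5) = 4 - (-26)*(-1)/5 = 4 - 13*⅖ = 4 - 26/5 = -6/5)
(-132263 + N(617, 568))*(250108 - 15414) = (-132263 - 6/5)*(250108 - 15414) = -661321/5*234694 = -155208070774/5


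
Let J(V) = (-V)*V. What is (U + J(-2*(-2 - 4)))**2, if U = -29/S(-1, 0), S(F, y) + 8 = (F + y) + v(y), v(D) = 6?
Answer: 162409/9 ≈ 18045.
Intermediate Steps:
J(V) = -V**2
S(F, y) = -2 + F + y (S(F, y) = -8 + ((F + y) + 6) = -8 + (6 + F + y) = -2 + F + y)
U = 29/3 (U = -29/(-2 - 1 + 0) = -29/(-3) = -29*(-1/3) = 29/3 ≈ 9.6667)
(U + J(-2*(-2 - 4)))**2 = (29/3 - (-2*(-2 - 4))**2)**2 = (29/3 - (-2*(-6))**2)**2 = (29/3 - 1*12**2)**2 = (29/3 - 1*144)**2 = (29/3 - 144)**2 = (-403/3)**2 = 162409/9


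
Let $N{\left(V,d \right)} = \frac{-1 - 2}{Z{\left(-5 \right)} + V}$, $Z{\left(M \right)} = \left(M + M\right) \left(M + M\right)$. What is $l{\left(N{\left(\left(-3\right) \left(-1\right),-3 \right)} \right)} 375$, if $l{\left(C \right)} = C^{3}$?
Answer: $- \frac{10125}{1092727} \approx -0.0092658$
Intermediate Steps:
$Z{\left(M \right)} = 4 M^{2}$ ($Z{\left(M \right)} = 2 M 2 M = 4 M^{2}$)
$N{\left(V,d \right)} = - \frac{3}{100 + V}$ ($N{\left(V,d \right)} = \frac{-1 - 2}{4 \left(-5\right)^{2} + V} = - \frac{3}{4 \cdot 25 + V} = - \frac{3}{100 + V}$)
$l{\left(N{\left(\left(-3\right) \left(-1\right),-3 \right)} \right)} 375 = \left(- \frac{3}{100 - -3}\right)^{3} \cdot 375 = \left(- \frac{3}{100 + 3}\right)^{3} \cdot 375 = \left(- \frac{3}{103}\right)^{3} \cdot 375 = \left(- \frac{27}{1092727}\right) 375 = - \frac{10125}{1092727}$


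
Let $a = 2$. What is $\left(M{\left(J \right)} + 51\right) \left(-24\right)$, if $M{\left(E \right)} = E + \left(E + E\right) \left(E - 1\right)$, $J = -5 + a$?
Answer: $-1728$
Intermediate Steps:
$J = -3$ ($J = -5 + 2 = -3$)
$M{\left(E \right)} = E + 2 E \left(-1 + E\right)$
$\left(M{\left(J \right)} + 51\right) \left(-24\right) = \left(- 3 \left(-1 + 2 \left(-3\right)\right) + 51\right) \left(-24\right) = \left(- 3 \left(-1 - 6\right) + 51\right) \left(-24\right) = \left(\left(-3\right) \left(-7\right) + 51\right) \left(-24\right) = \left(21 + 51\right) \left(-24\right) = 72 \left(-24\right) = -1728$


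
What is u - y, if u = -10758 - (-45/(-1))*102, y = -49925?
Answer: 34577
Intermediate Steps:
u = -15348 (u = -10758 - (-45*(-1))*102 = -10758 - 45*102 = -10758 - 1*4590 = -10758 - 4590 = -15348)
u - y = -15348 - 1*(-49925) = -15348 + 49925 = 34577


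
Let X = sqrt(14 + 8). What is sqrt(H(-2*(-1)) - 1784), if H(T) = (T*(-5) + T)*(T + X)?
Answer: 2*sqrt(-450 - 2*sqrt(22)) ≈ 42.866*I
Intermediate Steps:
X = sqrt(22) ≈ 4.6904
H(T) = -4*T*(T + sqrt(22)) (H(T) = (T*(-5) + T)*(T + sqrt(22)) = (-5*T + T)*(T + sqrt(22)) = (-4*T)*(T + sqrt(22)) = -4*T*(T + sqrt(22)))
sqrt(H(-2*(-1)) - 1784) = sqrt(-4*(-2*(-1))*(-2*(-1) + sqrt(22)) - 1784) = sqrt(-4*2*(2 + sqrt(22)) - 1784) = sqrt((-16 - 8*sqrt(22)) - 1784) = sqrt(-1800 - 8*sqrt(22))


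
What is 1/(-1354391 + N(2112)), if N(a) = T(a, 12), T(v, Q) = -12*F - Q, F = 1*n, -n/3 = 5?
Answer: -1/1354223 ≈ -7.3843e-7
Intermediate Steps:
n = -15 (n = -3*5 = -15)
F = -15 (F = 1*(-15) = -15)
T(v, Q) = 180 - Q (T(v, Q) = -12*(-15) - Q = 180 - Q)
N(a) = 168 (N(a) = 180 - 1*12 = 180 - 12 = 168)
1/(-1354391 + N(2112)) = 1/(-1354391 + 168) = 1/(-1354223) = -1/1354223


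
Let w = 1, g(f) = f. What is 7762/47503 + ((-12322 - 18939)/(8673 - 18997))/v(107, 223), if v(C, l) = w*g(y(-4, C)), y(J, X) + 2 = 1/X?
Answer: -141825336137/104459667036 ≈ -1.3577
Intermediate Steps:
y(J, X) = -2 + 1/X
v(C, l) = -2 + 1/C (v(C, l) = 1*(-2 + 1/C) = -2 + 1/C)
7762/47503 + ((-12322 - 18939)/(8673 - 18997))/v(107, 223) = 7762/47503 + ((-12322 - 18939)/(8673 - 18997))/(-2 + 1/107) = 7762*(1/47503) + (-31261/(-10324))/(-2 + 1/107) = 7762/47503 + (-31261*(-1/10324))/(-213/107) = 7762/47503 + (31261/10324)*(-107/213) = 7762/47503 - 3344927/2199012 = -141825336137/104459667036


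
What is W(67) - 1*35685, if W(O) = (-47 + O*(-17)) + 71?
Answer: -36800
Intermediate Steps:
W(O) = 24 - 17*O (W(O) = (-47 - 17*O) + 71 = 24 - 17*O)
W(67) - 1*35685 = (24 - 17*67) - 1*35685 = (24 - 1139) - 35685 = -1115 - 35685 = -36800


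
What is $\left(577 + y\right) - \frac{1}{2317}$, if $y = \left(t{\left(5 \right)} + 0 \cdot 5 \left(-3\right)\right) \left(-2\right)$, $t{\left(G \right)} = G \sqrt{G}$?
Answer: $\frac{1336908}{2317} - 10 \sqrt{5} \approx 554.64$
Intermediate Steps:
$t{\left(G \right)} = G^{\frac{3}{2}}$
$y = - 10 \sqrt{5}$ ($y = \left(5^{\frac{3}{2}} + 0 \cdot 5 \left(-3\right)\right) \left(-2\right) = \left(5 \sqrt{5} + 0 \left(-3\right)\right) \left(-2\right) = \left(5 \sqrt{5} + 0\right) \left(-2\right) = 5 \sqrt{5} \left(-2\right) = - 10 \sqrt{5} \approx -22.361$)
$\left(577 + y\right) - \frac{1}{2317} = \left(577 - 10 \sqrt{5}\right) - \frac{1}{2317} = \frac{1336908}{2317} - 10 \sqrt{5}$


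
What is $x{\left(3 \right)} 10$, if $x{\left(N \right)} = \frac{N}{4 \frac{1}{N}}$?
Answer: $\frac{45}{2} \approx 22.5$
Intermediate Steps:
$x{\left(N \right)} = \frac{N^{2}}{4}$ ($x{\left(N \right)} = N \frac{N}{4} = \frac{N^{2}}{4}$)
$x{\left(3 \right)} 10 = \frac{3^{2}}{4} \cdot 10 = \frac{1}{4} \cdot 9 \cdot 10 = \frac{9}{4} \cdot 10 = \frac{45}{2}$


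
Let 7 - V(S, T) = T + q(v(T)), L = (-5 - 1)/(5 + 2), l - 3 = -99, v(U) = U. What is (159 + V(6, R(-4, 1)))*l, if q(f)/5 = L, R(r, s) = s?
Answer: -113760/7 ≈ -16251.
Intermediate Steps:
l = -96 (l = 3 - 99 = -96)
L = -6/7 ≈ -0.85714
q(f) = -30/7 (q(f) = 5*(-6/7) = -30/7)
V(S, T) = 79/7 - T (V(S, T) = 7 - (T - 30/7) = 7 - (-30/7 + T) = 7 + (30/7 - T) = 79/7 - T)
(159 + V(6, R(-4, 1)))*l = (159 + (79/7 - 1*1))*(-96) = (159 + (79/7 - 1))*(-96) = (159 + 72/7)*(-96) = (1185/7)*(-96) = -113760/7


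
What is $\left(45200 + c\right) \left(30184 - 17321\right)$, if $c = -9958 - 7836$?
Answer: $352523378$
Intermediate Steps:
$c = -17794$
$\left(45200 + c\right) \left(30184 - 17321\right) = \left(45200 - 17794\right) \left(30184 - 17321\right) = 27406 \cdot 12863 = 352523378$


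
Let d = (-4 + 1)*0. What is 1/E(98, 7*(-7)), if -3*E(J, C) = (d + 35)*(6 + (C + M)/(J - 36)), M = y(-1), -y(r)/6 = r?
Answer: -186/11515 ≈ -0.016153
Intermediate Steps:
y(r) = -6*r
M = 6 (M = -6*(-1) = 6)
d = 0 (d = -3*0 = 0)
E(J, C) = -70 - 35*(6 + C)/(3*(-36 + J)) (E(J, C) = -(0 + 35)*(6 + (C + 6)/(J - 36))/3 = -35*(6 + (6 + C)/(-36 + J))/3 = -(210 + 35*(6 + C)/(-36 + J))/3 = -70 - 35*(6 + C)/(3*(-36 + J)))
1/E(98, 7*(-7)) = 1/(35*(210 - 7*(-7) - 6*98)/(3*(-36 + 98))) = 1/((35/3)*(210 - 1*(-49) - 588)/62) = 1/((35/3)*(1/62)*(210 + 49 - 588)) = 1/((35/3)*(1/62)*(-329)) = 1/(-11515/186) = -186/11515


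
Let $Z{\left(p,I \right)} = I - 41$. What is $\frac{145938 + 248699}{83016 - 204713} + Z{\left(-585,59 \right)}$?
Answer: $\frac{1795909}{121697} \approx 14.757$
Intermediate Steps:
$Z{\left(p,I \right)} = -41 + I$
$\frac{145938 + 248699}{83016 - 204713} + Z{\left(-585,59 \right)} = \frac{145938 + 248699}{83016 - 204713} + \left(-41 + 59\right) = \frac{394637}{-121697} + 18 = 394637 \left(- \frac{1}{121697}\right) + 18 = - \frac{394637}{121697} + 18 = \frac{1795909}{121697}$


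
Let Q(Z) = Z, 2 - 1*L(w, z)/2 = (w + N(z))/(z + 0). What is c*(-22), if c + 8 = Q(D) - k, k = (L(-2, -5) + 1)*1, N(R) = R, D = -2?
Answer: 1342/5 ≈ 268.40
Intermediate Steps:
L(w, z) = 4 - 2*(w + z)/z (L(w, z) = 4 - 2*(w + z)/(z + 0) = 4 - 2*(w + z)/z)
k = 11/5 (k = ((2 - 2*(-2)/(-5)) + 1)*1 = ((2 - 2*(-2)*(-⅕)) + 1)*1 = ((2 - ⅘) + 1)*1 = (6/5 + 1)*1 = (11/5)*1 = 11/5 ≈ 2.2000)
c = -61/5 (c = -8 + (-2 - 1*11/5) = -8 + (-2 - 11/5) = -8 - 21/5 = -61/5 ≈ -12.200)
c*(-22) = -61/5*(-22) = 1342/5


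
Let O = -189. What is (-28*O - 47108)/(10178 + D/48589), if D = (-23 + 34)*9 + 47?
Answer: -507949406/123634747 ≈ -4.1085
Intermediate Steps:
D = 146 (D = 11*9 + 47 = 99 + 47 = 146)
(-28*O - 47108)/(10178 + D/48589) = (-28*(-189) - 47108)/(10178 + 146/48589) = (5292 - 47108)/(10178 + 146*(1/48589)) = -41816/(10178 + 146/48589) = -41816/494538988/48589 = -41816*48589/494538988 = -507949406/123634747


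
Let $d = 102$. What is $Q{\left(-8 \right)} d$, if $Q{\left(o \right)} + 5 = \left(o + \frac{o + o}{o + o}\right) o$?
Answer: $5202$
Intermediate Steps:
$Q{\left(o \right)} = -5 + o \left(1 + o\right)$ ($Q{\left(o \right)} = -5 + \left(o + \frac{o + o}{o + o}\right) o = -5 + \left(o + \frac{2 o}{2 o}\right) o = -5 + \left(o + 2 o \frac{1}{2 o}\right) o = -5 + \left(o + 1\right) o = -5 + \left(1 + o\right) o = -5 + o \left(1 + o\right)$)
$Q{\left(-8 \right)} d = \left(-5 - 8 + \left(-8\right)^{2}\right) 102 = \left(-5 - 8 + 64\right) 102 = 51 \cdot 102 = 5202$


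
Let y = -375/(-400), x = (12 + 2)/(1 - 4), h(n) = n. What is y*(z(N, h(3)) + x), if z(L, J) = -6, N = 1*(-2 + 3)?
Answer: -10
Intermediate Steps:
N = 1 (N = 1*1 = 1)
x = -14/3 (x = 14/(-3) = -⅓*14 = -14/3 ≈ -4.6667)
y = 15/16 (y = -375*(-1/400) = 15/16 ≈ 0.93750)
y*(z(N, h(3)) + x) = 15*(-6 - 14/3)/16 = (15/16)*(-32/3) = -10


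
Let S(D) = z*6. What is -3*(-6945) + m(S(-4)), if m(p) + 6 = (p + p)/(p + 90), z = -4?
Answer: 229111/11 ≈ 20828.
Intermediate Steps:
S(D) = -24 (S(D) = -4*6 = -24)
m(p) = -6 + 2*p/(90 + p) (m(p) = -6 + (p + p)/(p + 90) = -6 + (2*p)/(90 + p) = -6 + 2*p/(90 + p))
-3*(-6945) + m(S(-4)) = -3*(-6945) + 4*(-135 - 1*(-24))/(90 - 24) = 20835 + 4*(-135 + 24)/66 = 20835 + 4*(1/66)*(-111) = 20835 - 74/11 = 229111/11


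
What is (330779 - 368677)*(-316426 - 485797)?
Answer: 30402647254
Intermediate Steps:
(330779 - 368677)*(-316426 - 485797) = -37898*(-802223) = 30402647254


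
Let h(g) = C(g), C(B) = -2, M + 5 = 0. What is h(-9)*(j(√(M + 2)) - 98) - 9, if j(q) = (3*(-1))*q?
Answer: 187 + 6*I*√3 ≈ 187.0 + 10.392*I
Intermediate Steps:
M = -5 (M = -5 + 0 = -5)
j(q) = -3*q
h(g) = -2
h(-9)*(j(√(M + 2)) - 98) - 9 = -2*(-3*√(-5 + 2) - 98) - 9 = -2*(-3*I*√3 - 98) - 9 = -2*(-98 - 3*I*√3) - 9 = (196 + 6*I*√3) - 9 = 187 + 6*I*√3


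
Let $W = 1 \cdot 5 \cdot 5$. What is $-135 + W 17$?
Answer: $290$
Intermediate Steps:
$W = 25$ ($W = 5 \cdot 5 = 25$)
$-135 + W 17 = -135 + 25 \cdot 17 = -135 + 425 = 290$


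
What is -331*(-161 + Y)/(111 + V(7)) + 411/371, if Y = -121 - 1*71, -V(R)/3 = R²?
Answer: -43333957/13356 ≈ -3244.5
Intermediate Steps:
V(R) = -3*R²
Y = -192 (Y = -121 - 71 = -192)
-331*(-161 + Y)/(111 + V(7)) + 411/371 = -331*(-161 - 192)/(111 - 3*7²) + 411/371 = -331*(-353/(111 - 3*49)) + 411*(1/371) = -331*(-353/(111 - 147)) + 411/371 = -331/((-36*(-1/353))) + 411/371 = -331/36/353 + 411/371 = -331*353/36 + 411/371 = -116843/36 + 411/371 = -43333957/13356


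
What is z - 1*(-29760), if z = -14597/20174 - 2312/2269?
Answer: 123834405789/4161346 ≈ 29758.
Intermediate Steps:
z = -7251171/4161346 (z = -14597*1/20174 - 2312*1/2269 = -1327/1834 - 2312/2269 = -7251171/4161346 ≈ -1.7425)
z - 1*(-29760) = -7251171/4161346 - 1*(-29760) = -7251171/4161346 + 29760 = 123834405789/4161346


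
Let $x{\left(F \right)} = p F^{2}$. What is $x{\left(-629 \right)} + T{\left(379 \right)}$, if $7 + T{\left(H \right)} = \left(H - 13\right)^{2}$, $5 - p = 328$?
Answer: $-127658094$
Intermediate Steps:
$p = -323$ ($p = 5 - 328 = -323$)
$x{\left(F \right)} = - 323 F^{2}$
$T{\left(H \right)} = -7 + \left(-13 + H\right)^{2}$ ($T{\left(H \right)} = -7 + \left(H - 13\right)^{2} = -7 + \left(-13 + H\right)^{2}$)
$x{\left(-629 \right)} + T{\left(379 \right)} = - 323 \left(-629\right)^{2} - \left(7 - \left(-13 + 379\right)^{2}\right) = \left(-323\right) 395641 - \left(7 - 366^{2}\right) = -127792043 + \left(-7 + 133956\right) = -127792043 + 133949 = -127658094$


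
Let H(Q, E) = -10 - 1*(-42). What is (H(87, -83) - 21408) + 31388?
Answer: 10012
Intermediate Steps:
H(Q, E) = 32 (H(Q, E) = -10 + 42 = 32)
(H(87, -83) - 21408) + 31388 = (32 - 21408) + 31388 = -21376 + 31388 = 10012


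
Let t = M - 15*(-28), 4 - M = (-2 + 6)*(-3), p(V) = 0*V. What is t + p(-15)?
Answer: 436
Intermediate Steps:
p(V) = 0
M = 16 (M = 4 - (-2 + 6)*(-3) = 4 - 4*(-3) = 4 - 1*(-12) = 4 + 12 = 16)
t = 436 (t = 16 - 15*(-28) = 16 + 420 = 436)
t + p(-15) = 436 + 0 = 436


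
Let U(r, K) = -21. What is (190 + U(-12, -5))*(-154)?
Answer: -26026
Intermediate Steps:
(190 + U(-12, -5))*(-154) = (190 - 21)*(-154) = 169*(-154) = -26026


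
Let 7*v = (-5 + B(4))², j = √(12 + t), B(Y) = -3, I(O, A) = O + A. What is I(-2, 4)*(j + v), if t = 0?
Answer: 128/7 + 4*√3 ≈ 25.214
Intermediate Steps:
I(O, A) = A + O
j = 2*√3 (j = √(12 + 0) = √12 = 2*√3 ≈ 3.4641)
v = 64/7 (v = (-5 - 3)²/7 = (⅐)*(-8)² = (⅐)*64 = 64/7 ≈ 9.1429)
I(-2, 4)*(j + v) = (4 - 2)*(2*√3 + 64/7) = 2*(64/7 + 2*√3) = 128/7 + 4*√3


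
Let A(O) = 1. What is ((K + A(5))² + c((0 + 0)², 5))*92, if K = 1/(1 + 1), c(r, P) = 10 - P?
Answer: 667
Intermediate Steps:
K = ½ (K = 1/2 = ½ ≈ 0.50000)
((K + A(5))² + c((0 + 0)², 5))*92 = ((½ + 1)² + (10 - 1*5))*92 = ((3/2)² + (10 - 5))*92 = (9/4 + 5)*92 = (29/4)*92 = 667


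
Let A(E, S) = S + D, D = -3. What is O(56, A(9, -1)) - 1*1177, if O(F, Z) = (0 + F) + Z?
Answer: -1125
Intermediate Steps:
A(E, S) = -3 + S (A(E, S) = S - 3 = -3 + S)
O(F, Z) = F + Z
O(56, A(9, -1)) - 1*1177 = (56 + (-3 - 1)) - 1*1177 = (56 - 4) - 1177 = 52 - 1177 = -1125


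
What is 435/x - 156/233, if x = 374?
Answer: 43011/87142 ≈ 0.49357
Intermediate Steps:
435/x - 156/233 = 435/374 - 156/233 = 43011/87142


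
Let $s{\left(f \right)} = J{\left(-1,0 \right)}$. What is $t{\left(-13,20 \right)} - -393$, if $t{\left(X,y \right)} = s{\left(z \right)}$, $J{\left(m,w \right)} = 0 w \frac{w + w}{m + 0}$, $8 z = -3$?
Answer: $393$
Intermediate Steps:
$z = - \frac{3}{8}$ ($z = \frac{1}{8} \left(-3\right) = - \frac{3}{8} \approx -0.375$)
$J{\left(m,w \right)} = 0$ ($J{\left(m,w \right)} = 0 \frac{2 w}{m} = 0$)
$s{\left(f \right)} = 0$
$t{\left(X,y \right)} = 0$
$t{\left(-13,20 \right)} - -393 = 0 - -393 = 0 + 393 = 393$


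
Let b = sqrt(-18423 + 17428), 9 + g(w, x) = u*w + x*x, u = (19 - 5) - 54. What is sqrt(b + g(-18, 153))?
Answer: sqrt(24120 + I*sqrt(995)) ≈ 155.31 + 0.102*I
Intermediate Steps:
u = -40 (u = 14 - 54 = -40)
g(w, x) = -9 + x**2 - 40*w (g(w, x) = -9 + (-40*w + x*x) = -9 + (-40*w + x**2) = -9 + (x**2 - 40*w) = -9 + x**2 - 40*w)
b = I*sqrt(995) (b = sqrt(-995) = I*sqrt(995) ≈ 31.544*I)
sqrt(b + g(-18, 153)) = sqrt(I*sqrt(995) + (-9 + 153**2 - 40*(-18))) = sqrt(I*sqrt(995) + (-9 + 23409 + 720)) = sqrt(I*sqrt(995) + 24120) = sqrt(24120 + I*sqrt(995))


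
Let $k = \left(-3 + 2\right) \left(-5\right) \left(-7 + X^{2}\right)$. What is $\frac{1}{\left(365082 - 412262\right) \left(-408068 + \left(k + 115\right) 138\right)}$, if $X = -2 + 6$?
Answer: $\frac{1}{18210913840} \approx 5.4912 \cdot 10^{-11}$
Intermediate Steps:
$X = 4$
$k = 45$ ($k = \left(-3 + 2\right) \left(-5\right) \left(-7 + 4^{2}\right) = \left(-1\right) \left(-5\right) \left(-7 + 16\right) = 5 \cdot 9 = 45$)
$\frac{1}{\left(365082 - 412262\right) \left(-408068 + \left(k + 115\right) 138\right)} = \frac{1}{\left(365082 - 412262\right) \left(-408068 + \left(45 + 115\right) 138\right)} = \frac{1}{\left(-47180\right) \left(-408068 + 160 \cdot 138\right)} = \frac{1}{\left(-47180\right) \left(-408068 + 22080\right)} = \frac{1}{\left(-47180\right) \left(-385988\right)} = \frac{1}{18210913840}$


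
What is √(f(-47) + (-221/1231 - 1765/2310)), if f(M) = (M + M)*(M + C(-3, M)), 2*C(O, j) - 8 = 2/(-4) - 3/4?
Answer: √1326060706181673/568722 ≈ 64.030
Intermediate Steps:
C(O, j) = 27/8 (C(O, j) = 4 + (2/(-4) - 3/4)/2 = 4 + (2*(-¼) - 3*¼)/2 = 4 + (-½ - ¾)/2 = 4 + (½)*(-5/4) = 4 - 5/8 = 27/8)
f(M) = 2*M*(27/8 + M) (f(M) = (M + M)*(M + 27/8) = (2*M)*(27/8 + M) = 2*M*(27/8 + M))
√(f(-47) + (-221/1231 - 1765/2310)) = √((¼)*(-47)*(27 + 8*(-47)) + (-221/1231 - 1765/2310)) = √((¼)*(-47)*(27 - 376) + (-221*1/1231 - 1765*1/2310)) = √((¼)*(-47)*(-349) + (-221/1231 - 353/462)) = √(16403/4 - 536645/568722) = √(4663300193/1137444) = √1326060706181673/568722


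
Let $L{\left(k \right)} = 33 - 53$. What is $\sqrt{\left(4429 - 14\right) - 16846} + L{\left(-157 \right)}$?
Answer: $-20 + i \sqrt{12431} \approx -20.0 + 111.49 i$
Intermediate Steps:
$L{\left(k \right)} = -20$ ($L{\left(k \right)} = 33 - 53 = -20$)
$\sqrt{\left(4429 - 14\right) - 16846} + L{\left(-157 \right)} = \sqrt{\left(4429 - 14\right) - 16846} - 20 = \sqrt{4415 - 16846} - 20 = \sqrt{-12431} - 20 = i \sqrt{12431} - 20 = -20 + i \sqrt{12431}$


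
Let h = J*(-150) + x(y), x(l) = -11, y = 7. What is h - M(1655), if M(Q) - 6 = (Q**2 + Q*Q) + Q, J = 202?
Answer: -5510022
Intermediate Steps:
M(Q) = 6 + Q + 2*Q**2 (M(Q) = 6 + ((Q**2 + Q*Q) + Q) = 6 + ((Q**2 + Q**2) + Q) = 6 + (2*Q**2 + Q) = 6 + (Q + 2*Q**2) = 6 + Q + 2*Q**2)
h = -30311 (h = 202*(-150) - 11 = -30300 - 11 = -30311)
h - M(1655) = -30311 - (6 + 1655 + 2*1655**2) = -30311 - (6 + 1655 + 2*2739025) = -30311 - (6 + 1655 + 5478050) = -30311 - 1*5479711 = -30311 - 5479711 = -5510022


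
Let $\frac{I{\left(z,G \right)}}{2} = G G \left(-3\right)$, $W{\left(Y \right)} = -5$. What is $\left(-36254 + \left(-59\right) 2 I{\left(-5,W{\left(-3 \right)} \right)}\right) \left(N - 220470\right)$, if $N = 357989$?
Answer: $-2551527526$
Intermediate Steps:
$I{\left(z,G \right)} = - 6 G^{2}$ ($I{\left(z,G \right)} = 2 G G \left(-3\right) = 2 G^{2} \left(-3\right) = 2 \left(- 3 G^{2}\right) = - 6 G^{2}$)
$\left(-36254 + \left(-59\right) 2 I{\left(-5,W{\left(-3 \right)} \right)}\right) \left(N - 220470\right) = \left(-36254 + \left(-59\right) 2 \left(- 6 \left(-5\right)^{2}\right)\right) \left(357989 - 220470\right) = \left(-36254 - 118 \left(\left(-6\right) 25\right)\right) 137519 = \left(-36254 - -17700\right) 137519 = \left(-36254 + 17700\right) 137519 = \left(-18554\right) 137519 = -2551527526$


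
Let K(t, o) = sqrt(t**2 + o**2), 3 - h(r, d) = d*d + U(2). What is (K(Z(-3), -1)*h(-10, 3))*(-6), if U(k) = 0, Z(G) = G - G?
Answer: 36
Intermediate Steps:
Z(G) = 0
h(r, d) = 3 - d**2 (h(r, d) = 3 - (d*d + 0) = 3 - (d**2 + 0) = 3 - d**2)
K(t, o) = sqrt(o**2 + t**2)
(K(Z(-3), -1)*h(-10, 3))*(-6) = (sqrt((-1)**2 + 0**2)*(3 - 1*3**2))*(-6) = (sqrt(1 + 0)*(3 - 1*9))*(-6) = (sqrt(1)*(3 - 9))*(-6) = (1*(-6))*(-6) = -6*(-6) = 36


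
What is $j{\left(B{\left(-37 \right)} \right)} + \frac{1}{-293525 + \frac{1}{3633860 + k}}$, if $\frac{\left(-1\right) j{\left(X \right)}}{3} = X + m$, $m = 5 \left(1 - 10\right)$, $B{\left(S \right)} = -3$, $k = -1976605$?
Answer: $\frac{70048189780601}{486445773874} \approx 144.0$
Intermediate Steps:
$m = -45$ ($m = 5 \left(-9\right) = -45$)
$j{\left(X \right)} = 135 - 3 X$ ($j{\left(X \right)} = - 3 \left(X - 45\right) = - 3 \left(-45 + X\right) = 135 - 3 X$)
$j{\left(B{\left(-37 \right)} \right)} + \frac{1}{-293525 + \frac{1}{3633860 + k}} = \left(135 - -9\right) + \frac{1}{-293525 + \frac{1}{3633860 - 1976605}} = \left(135 + 9\right) + \frac{1}{-293525 + \frac{1}{1657255}} = 144 + \frac{1}{-293525 + \frac{1}{1657255}} = 144 + \frac{1}{- \frac{486445773874}{1657255}} = 144 - \frac{1657255}{486445773874} = \frac{70048189780601}{486445773874}$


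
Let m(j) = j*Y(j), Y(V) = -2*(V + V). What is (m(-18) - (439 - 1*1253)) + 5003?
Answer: 4521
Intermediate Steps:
Y(V) = -4*V
m(j) = -4*j² (m(j) = j*(-4*j) = -4*j²)
(m(-18) - (439 - 1*1253)) + 5003 = (-4*(-18)² - (439 - 1*1253)) + 5003 = (-4*324 - (439 - 1253)) + 5003 = (-1296 - 1*(-814)) + 5003 = (-1296 + 814) + 5003 = -482 + 5003 = 4521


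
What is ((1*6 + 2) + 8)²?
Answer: 256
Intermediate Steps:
((1*6 + 2) + 8)² = ((6 + 2) + 8)² = (8 + 8)² = 16² = 256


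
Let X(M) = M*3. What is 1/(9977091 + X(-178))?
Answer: 1/9976557 ≈ 1.0023e-7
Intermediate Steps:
X(M) = 3*M
1/(9977091 + X(-178)) = 1/(9977091 + 3*(-178)) = 1/(9977091 - 534) = 1/9976557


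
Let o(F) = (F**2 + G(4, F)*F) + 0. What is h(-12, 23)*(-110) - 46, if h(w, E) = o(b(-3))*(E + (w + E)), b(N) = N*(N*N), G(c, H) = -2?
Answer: -2928466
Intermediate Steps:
b(N) = N**3 (b(N) = N*N**2 = N**3)
o(F) = F**2 - 2*F (o(F) = (F**2 - 2*F) + 0 = F**2 - 2*F)
h(w, E) = 783*w + 1566*E (h(w, E) = ((-3)**3*(-2 + (-3)**3))*(E + (w + E)) = (-27*(-2 - 27))*(E + (E + w)) = (-27*(-29))*(w + 2*E) = 783*(w + 2*E) = 783*w + 1566*E)
h(-12, 23)*(-110) - 46 = (783*(-12) + 1566*23)*(-110) - 46 = (-9396 + 36018)*(-110) - 46 = 26622*(-110) - 46 = -2928420 - 46 = -2928466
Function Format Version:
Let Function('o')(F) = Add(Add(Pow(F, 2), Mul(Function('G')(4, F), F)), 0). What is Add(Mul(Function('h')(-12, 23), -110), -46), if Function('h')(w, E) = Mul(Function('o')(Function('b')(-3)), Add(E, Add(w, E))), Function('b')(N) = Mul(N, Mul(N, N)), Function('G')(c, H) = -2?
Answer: -2928466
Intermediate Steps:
Function('b')(N) = Pow(N, 3) (Function('b')(N) = Mul(N, Pow(N, 2)) = Pow(N, 3))
Function('o')(F) = Add(Pow(F, 2), Mul(-2, F)) (Function('o')(F) = Add(Add(Pow(F, 2), Mul(-2, F)), 0) = Add(Pow(F, 2), Mul(-2, F)))
Function('h')(w, E) = Add(Mul(783, w), Mul(1566, E)) (Function('h')(w, E) = Mul(Mul(Pow(-3, 3), Add(-2, Pow(-3, 3))), Add(E, Add(w, E))) = Mul(Mul(-27, Add(-2, -27)), Add(E, Add(E, w))) = Mul(Mul(-27, -29), Add(w, Mul(2, E))) = Mul(783, Add(w, Mul(2, E))) = Add(Mul(783, w), Mul(1566, E)))
Add(Mul(Function('h')(-12, 23), -110), -46) = Add(Mul(Add(Mul(783, -12), Mul(1566, 23)), -110), -46) = Add(Mul(Add(-9396, 36018), -110), -46) = Add(Mul(26622, -110), -46) = Add(-2928420, -46) = -2928466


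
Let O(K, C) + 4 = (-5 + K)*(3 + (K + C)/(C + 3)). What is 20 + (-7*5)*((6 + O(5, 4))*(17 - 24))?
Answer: 510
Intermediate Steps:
O(K, C) = -4 + (-5 + K)*(3 + (C + K)/(3 + C)) (O(K, C) = -4 + (-5 + K)*(3 + (K + C)/(C + 3)) = -4 + (-5 + K)*(3 + (C + K)/(3 + C)))
20 + (-7*5)*((6 + O(5, 4))*(17 - 24)) = 20 + (-7*5)*((6 + (-57 + 5² - 24*4 + 4*5 + 4*4*5)/(3 + 4))*(17 - 24)) = 20 - 35*(6 + (-57 + 25 - 96 + 20 + 80)/7)*(-7) = 20 - 35*(6 + (⅐)*(-28))*(-7) = 20 - 35*(6 - 4)*(-7) = 20 - 70*(-7) = 20 - 35*(-14) = 20 + 490 = 510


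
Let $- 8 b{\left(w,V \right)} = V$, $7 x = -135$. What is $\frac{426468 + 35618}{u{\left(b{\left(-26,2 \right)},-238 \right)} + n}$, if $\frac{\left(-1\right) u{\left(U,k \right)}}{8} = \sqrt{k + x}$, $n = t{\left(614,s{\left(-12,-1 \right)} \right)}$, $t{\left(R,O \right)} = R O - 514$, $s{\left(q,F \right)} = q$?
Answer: $- \frac{6373783241}{108749183} + \frac{924172 i \sqrt{12607}}{108749183} \approx -58.61 + 0.95419 i$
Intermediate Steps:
$x = - \frac{135}{7}$ ($x = \frac{1}{7} \left(-135\right) = - \frac{135}{7} \approx -19.286$)
$t{\left(R,O \right)} = -514 + O R$ ($t{\left(R,O \right)} = O R - 514 = -514 + O R$)
$b{\left(w,V \right)} = - \frac{V}{8}$
$n = -7882$ ($n = -514 - 7368 = -7882$)
$u{\left(U,k \right)} = - 8 \sqrt{- \frac{135}{7} + k}$ ($u{\left(U,k \right)} = - 8 \sqrt{k - \frac{135}{7}} = - 8 \sqrt{- \frac{135}{7} + k}$)
$\frac{426468 + 35618}{u{\left(b{\left(-26,2 \right)},-238 \right)} + n} = \frac{426468 + 35618}{- \frac{8 \sqrt{-945 + 49 \left(-238\right)}}{7} - 7882} = \frac{462086}{- \frac{8 \sqrt{-945 - 11662}}{7} - 7882} = \frac{462086}{- \frac{8 \sqrt{-12607}}{7} - 7882} = \frac{462086}{- \frac{8 i \sqrt{12607}}{7} - 7882} = \frac{462086}{-7882 - \frac{8 i \sqrt{12607}}{7}}$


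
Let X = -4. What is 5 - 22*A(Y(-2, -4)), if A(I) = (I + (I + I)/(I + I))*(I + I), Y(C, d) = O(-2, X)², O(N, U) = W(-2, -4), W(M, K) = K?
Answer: -11963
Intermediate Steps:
O(N, U) = -4
Y(C, d) = 16 (Y(C, d) = (-4)² = 16)
A(I) = 2*I*(1 + I) (A(I) = (I + (2*I)/((2*I)))*(2*I) = (I + (2*I)*(1/(2*I)))*(2*I) = (I + 1)*(2*I) = (1 + I)*(2*I) = 2*I*(1 + I))
5 - 22*A(Y(-2, -4)) = 5 - 44*16*(1 + 16) = 5 - 44*16*17 = 5 - 22*544 = 5 - 11968 = -11963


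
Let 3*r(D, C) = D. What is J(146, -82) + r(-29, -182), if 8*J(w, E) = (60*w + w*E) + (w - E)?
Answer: -1148/3 ≈ -382.67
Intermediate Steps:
r(D, C) = D/3
J(w, E) = -E/8 + 61*w/8 + E*w/8 (J(w, E) = ((60*w + w*E) + (w - E))/8 = ((60*w + E*w) + (w - E))/8 = (-E + 61*w + E*w)/8 = -E/8 + 61*w/8 + E*w/8)
J(146, -82) + r(-29, -182) = (-⅛*(-82) + (61/8)*146 + (⅛)*(-82)*146) + (⅓)*(-29) = (41/4 + 4453/4 - 2993/2) - 29/3 = -373 - 29/3 = -1148/3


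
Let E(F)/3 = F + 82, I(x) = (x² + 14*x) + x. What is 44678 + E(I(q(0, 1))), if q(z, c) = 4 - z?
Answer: 45152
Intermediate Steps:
I(x) = x² + 15*x
E(F) = 246 + 3*F (E(F) = 3*(F + 82) = 3*(82 + F) = 246 + 3*F)
44678 + E(I(q(0, 1))) = 44678 + (246 + 3*((4 - 1*0)*(15 + (4 - 1*0)))) = 44678 + (246 + 3*((4 + 0)*(15 + (4 + 0)))) = 44678 + (246 + 3*(4*(15 + 4))) = 44678 + (246 + 3*(4*19)) = 44678 + (246 + 3*76) = 44678 + (246 + 228) = 44678 + 474 = 45152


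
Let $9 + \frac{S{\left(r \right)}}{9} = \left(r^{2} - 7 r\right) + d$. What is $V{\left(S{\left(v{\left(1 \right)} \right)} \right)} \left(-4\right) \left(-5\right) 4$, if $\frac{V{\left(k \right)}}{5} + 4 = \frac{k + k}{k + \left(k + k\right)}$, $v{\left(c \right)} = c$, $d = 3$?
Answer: $- \frac{4000}{3} \approx -1333.3$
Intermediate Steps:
$S{\left(r \right)} = -54 - 63 r + 9 r^{2}$ ($S{\left(r \right)} = -81 + 9 \left(\left(r^{2} - 7 r\right) + 3\right) = -81 + 9 \left(3 + r^{2} - 7 r\right) = -81 + \left(27 - 63 r + 9 r^{2}\right) = -54 - 63 r + 9 r^{2}$)
$V{\left(k \right)} = - \frac{50}{3}$ ($V{\left(k \right)} = -20 + 5 \frac{k + k}{k + \left(k + k\right)} = -20 + 5 \frac{2 k}{k + 2 k} = -20 + 5 \frac{2 k}{3 k} = -20 + 5 \cdot 2 k \frac{1}{3 k} = -20 + 5 \cdot \frac{2}{3} = -20 + \frac{10}{3} = - \frac{50}{3}$)
$V{\left(S{\left(v{\left(1 \right)} \right)} \right)} \left(-4\right) \left(-5\right) 4 = - \frac{50 \left(-4\right) \left(-5\right) 4}{3} = - \frac{50 \cdot 20 \cdot 4}{3} = \left(- \frac{50}{3}\right) 80 = - \frac{4000}{3}$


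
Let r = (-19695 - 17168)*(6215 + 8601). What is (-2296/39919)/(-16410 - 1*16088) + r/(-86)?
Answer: 177132373472318788/27891684733 ≈ 6.3507e+6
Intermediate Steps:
r = -546162208 (r = -36863*14816 = -546162208)
(-2296/39919)/(-16410 - 1*16088) + r/(-86) = (-2296/39919)/(-16410 - 1*16088) - 546162208/(-86) = (-2296*1/39919)/(-16410 - 16088) - 546162208*(-1/86) = -2296/39919/(-32498) + 273081104/43 = -2296/39919*(-1/32498) + 273081104/43 = 1148/648643831 + 273081104/43 = 177132373472318788/27891684733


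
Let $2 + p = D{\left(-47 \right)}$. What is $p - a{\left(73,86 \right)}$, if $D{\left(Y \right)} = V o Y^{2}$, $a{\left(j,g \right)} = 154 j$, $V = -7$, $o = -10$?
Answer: $143386$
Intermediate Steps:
$D{\left(Y \right)} = 70 Y^{2}$ ($D{\left(Y \right)} = \left(-7\right) \left(-10\right) Y^{2} = 70 Y^{2}$)
$p = 154628$ ($p = -2 + 70 \left(-47\right)^{2} = -2 + 70 \cdot 2209 = -2 + 154630 = 154628$)
$p - a{\left(73,86 \right)} = 154628 - 154 \cdot 73 = 154628 - 11242 = 143386$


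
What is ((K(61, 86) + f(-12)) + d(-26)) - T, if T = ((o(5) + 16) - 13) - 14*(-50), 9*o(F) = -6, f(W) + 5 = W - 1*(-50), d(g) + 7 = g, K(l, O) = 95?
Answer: -1822/3 ≈ -607.33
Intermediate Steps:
d(g) = -7 + g
f(W) = 45 + W (f(W) = -5 + (W - 1*(-50)) = -5 + (W + 50) = -5 + (50 + W) = 45 + W)
o(F) = -⅔ (o(F) = (⅑)*(-6) = -⅔)
T = 2107/3 (T = ((-⅔ + 16) - 13) - 14*(-50) = (46/3 - 13) + 700 = 7/3 + 700 = 2107/3 ≈ 702.33)
((K(61, 86) + f(-12)) + d(-26)) - T = ((95 + (45 - 12)) + (-7 - 26)) - 1*2107/3 = ((95 + 33) - 33) - 2107/3 = (128 - 33) - 2107/3 = 95 - 2107/3 = -1822/3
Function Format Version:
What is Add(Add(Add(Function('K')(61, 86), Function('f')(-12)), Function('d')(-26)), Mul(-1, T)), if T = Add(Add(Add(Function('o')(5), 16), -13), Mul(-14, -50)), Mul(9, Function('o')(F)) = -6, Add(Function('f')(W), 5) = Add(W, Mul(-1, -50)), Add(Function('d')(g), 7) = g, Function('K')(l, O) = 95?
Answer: Rational(-1822, 3) ≈ -607.33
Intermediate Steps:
Function('d')(g) = Add(-7, g)
Function('f')(W) = Add(45, W) (Function('f')(W) = Add(-5, Add(W, Mul(-1, -50))) = Add(-5, Add(W, 50)) = Add(-5, Add(50, W)) = Add(45, W))
Function('o')(F) = Rational(-2, 3) (Function('o')(F) = Mul(Rational(1, 9), -6) = Rational(-2, 3))
T = Rational(2107, 3) (T = Add(Add(Add(Rational(-2, 3), 16), -13), Mul(-14, -50)) = Add(Add(Rational(46, 3), -13), 700) = Add(Rational(7, 3), 700) = Rational(2107, 3) ≈ 702.33)
Add(Add(Add(Function('K')(61, 86), Function('f')(-12)), Function('d')(-26)), Mul(-1, T)) = Add(Add(Add(95, Add(45, -12)), Add(-7, -26)), Mul(-1, Rational(2107, 3))) = Add(Add(Add(95, 33), -33), Rational(-2107, 3)) = Add(Add(128, -33), Rational(-2107, 3)) = Add(95, Rational(-2107, 3)) = Rational(-1822, 3)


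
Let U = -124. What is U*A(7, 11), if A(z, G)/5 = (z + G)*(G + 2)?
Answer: -145080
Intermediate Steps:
A(z, G) = 5*(2 + G)*(G + z) (A(z, G) = 5*((z + G)*(G + 2)) = 5*((G + z)*(2 + G)) = 5*((2 + G)*(G + z)) = 5*(2 + G)*(G + z))
U*A(7, 11) = -124*(5*11**2 + 10*11 + 10*7 + 5*11*7) = -124*(5*121 + 110 + 70 + 385) = -124*(605 + 110 + 70 + 385) = -124*1170 = -145080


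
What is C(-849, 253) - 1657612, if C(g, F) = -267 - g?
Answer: -1657030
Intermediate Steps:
C(-849, 253) - 1657612 = (-267 - 1*(-849)) - 1657612 = (-267 + 849) - 1657612 = 582 - 1657612 = -1657030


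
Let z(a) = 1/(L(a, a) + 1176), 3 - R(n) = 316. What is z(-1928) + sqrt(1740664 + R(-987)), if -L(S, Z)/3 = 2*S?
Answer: 1/12744 + sqrt(1740351) ≈ 1319.2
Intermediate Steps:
R(n) = -313 (R(n) = 3 - 1*316 = 3 - 316 = -313)
L(S, Z) = -6*S
z(a) = 1/(1176 - 6*a) (z(a) = 1/(-6*a + 1176) = 1/(1176 - 6*a))
z(-1928) + sqrt(1740664 + R(-987)) = -1/(-1176 + 6*(-1928)) + sqrt(1740664 - 313) = -1/(-1176 - 11568) + sqrt(1740351) = -1/(-12744) + sqrt(1740351) = -1*(-1/12744) + sqrt(1740351) = 1/12744 + sqrt(1740351)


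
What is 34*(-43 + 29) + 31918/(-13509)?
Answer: -6462202/13509 ≈ -478.36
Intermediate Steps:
34*(-43 + 29) + 31918/(-13509) = 34*(-14) + 31918*(-1/13509) = -476 - 31918/13509 = -6462202/13509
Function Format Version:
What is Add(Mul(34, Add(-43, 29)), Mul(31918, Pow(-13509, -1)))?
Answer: Rational(-6462202, 13509) ≈ -478.36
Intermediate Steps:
Add(Mul(34, Add(-43, 29)), Mul(31918, Pow(-13509, -1))) = Add(Mul(34, -14), Mul(31918, Rational(-1, 13509))) = Add(-476, Rational(-31918, 13509)) = Rational(-6462202, 13509)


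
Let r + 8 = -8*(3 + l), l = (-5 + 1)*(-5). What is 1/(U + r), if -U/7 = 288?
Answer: -1/2208 ≈ -0.00045290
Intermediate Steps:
l = 20 (l = -4*(-5) = 20)
U = -2016 (U = -7*288 = -2016)
r = -192 (r = -8 - 8*(3 + 20) = -8 - 8*23 = -8 - 184 = -192)
1/(U + r) = 1/(-2016 - 192) = 1/(-2208) = -1/2208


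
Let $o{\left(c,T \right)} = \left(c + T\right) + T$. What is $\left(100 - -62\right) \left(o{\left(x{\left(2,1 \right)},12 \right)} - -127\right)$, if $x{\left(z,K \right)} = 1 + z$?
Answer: $24948$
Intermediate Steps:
$o{\left(c,T \right)} = c + 2 T$ ($o{\left(c,T \right)} = \left(T + c\right) + T = c + 2 T$)
$\left(100 - -62\right) \left(o{\left(x{\left(2,1 \right)},12 \right)} - -127\right) = \left(100 - -62\right) \left(\left(\left(1 + 2\right) + 2 \cdot 12\right) - -127\right) = \left(100 + 62\right) \left(\left(3 + 24\right) + 127\right) = 162 \left(27 + 127\right) = 162 \cdot 154 = 24948$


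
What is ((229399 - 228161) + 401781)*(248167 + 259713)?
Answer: 204685289720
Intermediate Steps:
((229399 - 228161) + 401781)*(248167 + 259713) = (1238 + 401781)*507880 = 403019*507880 = 204685289720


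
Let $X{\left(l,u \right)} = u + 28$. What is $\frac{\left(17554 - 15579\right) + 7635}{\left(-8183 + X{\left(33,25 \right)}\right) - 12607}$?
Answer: $- \frac{9610}{20737} \approx -0.46342$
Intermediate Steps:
$X{\left(l,u \right)} = 28 + u$
$\frac{\left(17554 - 15579\right) + 7635}{\left(-8183 + X{\left(33,25 \right)}\right) - 12607} = \frac{\left(17554 - 15579\right) + 7635}{\left(-8183 + \left(28 + 25\right)\right) - 12607} = \frac{1975 + 7635}{\left(-8183 + 53\right) - 12607} = \frac{9610}{-8130 - 12607} = \frac{9610}{-20737} = 9610 \left(- \frac{1}{20737}\right) = - \frac{9610}{20737}$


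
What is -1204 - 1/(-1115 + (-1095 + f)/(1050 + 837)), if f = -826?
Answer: -149149001/123878 ≈ -1204.0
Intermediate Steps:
-1204 - 1/(-1115 + (-1095 + f)/(1050 + 837)) = -1204 - 1/(-1115 + (-1095 - 826)/(1050 + 837)) = -1204 - 1/(-1115 - 1921/1887) = -1204 - 1/(-1115 - 1921*1/1887) = -1204 - 1/(-1115 - 113/111) = -1204 - 1/(-123878/111) = -1204 - 1*(-111/123878) = -1204 + 111/123878 = -149149001/123878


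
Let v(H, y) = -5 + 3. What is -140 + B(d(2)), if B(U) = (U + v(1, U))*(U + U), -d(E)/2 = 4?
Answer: 20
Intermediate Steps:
v(H, y) = -2
d(E) = -8 (d(E) = -2*4 = -8)
B(U) = 2*U*(-2 + U) (B(U) = (U - 2)*(U + U) = (-2 + U)*(2*U) = 2*U*(-2 + U))
-140 + B(d(2)) = -140 + 2*(-8)*(-2 - 8) = -140 + 2*(-8)*(-10) = -140 + 160 = 20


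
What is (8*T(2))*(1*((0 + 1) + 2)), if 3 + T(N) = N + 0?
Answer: -24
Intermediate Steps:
T(N) = -3 + N (T(N) = -3 + (N + 0) = -3 + N)
(8*T(2))*(1*((0 + 1) + 2)) = (8*(-3 + 2))*(1*((0 + 1) + 2)) = (8*(-1))*(1*(1 + 2)) = -8*3 = -24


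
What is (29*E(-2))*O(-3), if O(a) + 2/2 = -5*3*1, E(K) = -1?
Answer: 464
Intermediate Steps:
O(a) = -16 (O(a) = -1 - 5*3*1 = -1 - 15*1 = -1 - 15 = -16)
(29*E(-2))*O(-3) = (29*(-1))*(-16) = -29*(-16) = 464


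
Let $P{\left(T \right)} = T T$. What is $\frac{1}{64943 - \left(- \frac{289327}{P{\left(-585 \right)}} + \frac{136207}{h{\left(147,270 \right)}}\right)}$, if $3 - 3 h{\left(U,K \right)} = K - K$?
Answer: $- \frac{342225}{24388033073} \approx -1.4032 \cdot 10^{-5}$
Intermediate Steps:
$h{\left(U,K \right)} = 1$ ($h{\left(U,K \right)} = 1 - \frac{K - K}{3} = 1 - 0 = 1 + 0 = 1$)
$P{\left(T \right)} = T^{2}$
$\frac{1}{64943 - \left(- \frac{289327}{P{\left(-585 \right)}} + \frac{136207}{h{\left(147,270 \right)}}\right)} = \frac{1}{64943 + \left(\frac{289327}{\left(-585\right)^{2}} - \frac{136207}{1}\right)} = \frac{1}{64943 + \left(\frac{289327}{342225} - 136207\right)} = \frac{1}{64943 - \frac{46613151248}{342225}} = \frac{1}{- \frac{24388033073}{342225}} = - \frac{342225}{24388033073}$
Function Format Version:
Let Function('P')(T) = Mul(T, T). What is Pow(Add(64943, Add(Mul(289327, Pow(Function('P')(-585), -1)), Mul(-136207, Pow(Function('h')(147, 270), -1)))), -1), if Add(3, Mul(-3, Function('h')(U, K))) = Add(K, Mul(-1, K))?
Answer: Rational(-342225, 24388033073) ≈ -1.4032e-5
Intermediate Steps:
Function('h')(U, K) = 1 (Function('h')(U, K) = Add(1, Mul(Rational(-1, 3), Add(K, Mul(-1, K)))) = Add(1, Mul(Rational(-1, 3), 0)) = Add(1, 0) = 1)
Function('P')(T) = Pow(T, 2)
Pow(Add(64943, Add(Mul(289327, Pow(Function('P')(-585), -1)), Mul(-136207, Pow(Function('h')(147, 270), -1)))), -1) = Pow(Add(64943, Add(Mul(289327, Pow(Pow(-585, 2), -1)), Mul(-136207, Pow(1, -1)))), -1) = Pow(Add(64943, Add(Mul(289327, Pow(342225, -1)), Mul(-136207, 1))), -1) = Pow(Add(64943, Add(Mul(289327, Rational(1, 342225)), -136207)), -1) = Pow(Add(64943, Add(Rational(289327, 342225), -136207)), -1) = Pow(Add(64943, Rational(-46613151248, 342225)), -1) = Pow(Rational(-24388033073, 342225), -1) = Rational(-342225, 24388033073)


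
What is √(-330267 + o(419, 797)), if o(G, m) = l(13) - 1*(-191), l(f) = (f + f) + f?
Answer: I*√330037 ≈ 574.49*I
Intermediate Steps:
l(f) = 3*f (l(f) = 2*f + f = 3*f)
o(G, m) = 230 (o(G, m) = 3*13 - 1*(-191) = 39 + 191 = 230)
√(-330267 + o(419, 797)) = √(-330267 + 230) = √(-330037) = I*√330037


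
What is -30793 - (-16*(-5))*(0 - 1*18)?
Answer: -29353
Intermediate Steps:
-30793 - (-16*(-5))*(0 - 1*18) = -30793 - 80*(0 - 18) = -30793 - 80*(-18) = -30793 - 1*(-1440) = -30793 + 1440 = -29353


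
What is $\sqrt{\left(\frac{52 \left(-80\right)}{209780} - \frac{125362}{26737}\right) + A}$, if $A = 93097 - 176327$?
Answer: $\frac{24 i \sqrt{11365158651541552897}}{280444393} \approx 288.5 i$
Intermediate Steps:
$A = -83230$
$\sqrt{\left(\frac{52 \left(-80\right)}{209780} - \frac{125362}{26737}\right) + A} = \sqrt{\left(\frac{52 \left(-80\right)}{209780} - \frac{125362}{26737}\right) - 83230} = \sqrt{\left(\left(-4160\right) \frac{1}{209780} - \frac{125362}{26737}\right) - 83230} = \sqrt{\left(- \frac{208}{10489} - \frac{125362}{26737}\right) - 83230} = \sqrt{- \frac{1320483314}{280444393} - 83230} = \sqrt{- \frac{23342707312704}{280444393}} = \frac{24 i \sqrt{11365158651541552897}}{280444393}$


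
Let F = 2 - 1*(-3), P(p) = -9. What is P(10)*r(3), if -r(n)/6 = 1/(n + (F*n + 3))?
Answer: 18/7 ≈ 2.5714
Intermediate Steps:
F = 5 (F = 2 + 3 = 5)
r(n) = -6/(3 + 6*n) (r(n) = -6/(n + (5*n + 3)) = -6/(n + (3 + 5*n)) = -6/(3 + 6*n))
P(10)*r(3) = -(-18)/(1 + 2*3) = -(-18)/(1 + 6) = -(-18)/7 = -9*(-2/7) = 18/7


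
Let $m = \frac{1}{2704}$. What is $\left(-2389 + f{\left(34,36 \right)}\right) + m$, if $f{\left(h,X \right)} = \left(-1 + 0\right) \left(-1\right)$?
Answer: $- \frac{6457151}{2704} \approx -2388.0$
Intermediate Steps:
$f{\left(h,X \right)} = 1$ ($f{\left(h,X \right)} = \left(-1\right) \left(-1\right) = 1$)
$m = \frac{1}{2704} \approx 0.00036982$
$\left(-2389 + f{\left(34,36 \right)}\right) + m = \left(-2389 + 1\right) + \frac{1}{2704} = -2388 + \frac{1}{2704} = - \frac{6457151}{2704}$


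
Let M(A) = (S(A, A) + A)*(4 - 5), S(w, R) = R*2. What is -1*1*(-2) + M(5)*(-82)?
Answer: 1232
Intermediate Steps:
S(w, R) = 2*R
M(A) = -3*A (M(A) = (2*A + A)*(4 - 5) = (3*A)*(-1) = -3*A)
-1*1*(-2) + M(5)*(-82) = -1*1*(-2) - 3*5*(-82) = -1*(-2) - 15*(-82) = 2 + 1230 = 1232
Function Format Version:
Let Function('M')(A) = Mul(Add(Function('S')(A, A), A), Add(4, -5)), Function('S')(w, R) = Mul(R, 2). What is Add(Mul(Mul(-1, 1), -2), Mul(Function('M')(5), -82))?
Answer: 1232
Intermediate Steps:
Function('S')(w, R) = Mul(2, R)
Function('M')(A) = Mul(-3, A) (Function('M')(A) = Mul(Add(Mul(2, A), A), Add(4, -5)) = Mul(Mul(3, A), -1) = Mul(-3, A))
Add(Mul(Mul(-1, 1), -2), Mul(Function('M')(5), -82)) = Add(Mul(Mul(-1, 1), -2), Mul(Mul(-3, 5), -82)) = Add(Mul(-1, -2), Mul(-15, -82)) = Add(2, 1230) = 1232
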